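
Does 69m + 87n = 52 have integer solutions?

Step 1: Compute gcd(69, 87).
gcd(69, 87) = 3

Step 2: Check divisibility.
Does 3 divide 52? 52 = 3 x 17 + 1, so no.

By the theorem on linear Diophantine equations, 69m + 87n = 52 has integer solutions if and only if gcd(69, 87) divides 52. Since 3 does not divide 52, no solutions exist.

No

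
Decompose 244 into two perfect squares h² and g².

We need to find integers h, g > 0 such that h² + g² = 244.
Trying h = 10: g² = 244 - 10² = 244 - 100 = 144
g = 12
Check: 10² + 12² = 100 + 144 = 244 ✓

244 = 10² + 12²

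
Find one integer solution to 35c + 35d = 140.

Step 1: Check solvability.
gcd(35, 35) = 35
Since 35 divides 140, solutions exist.

Step 2: Apply extended Euclidean algorithm to find gcd.
We find integers such that 35*x0 + 35*y0 = 35

Step 3: Scale the particular solution.
Multiply by 140/35 = 4:
c = 0, d = 4

Step 4: Verify.
35*(0) + 35*(4) = 140 = 140 ✓

c = 0, d = 4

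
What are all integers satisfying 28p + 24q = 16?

Step 1: Compute gcd(28, 24) = 4.
Since 4 divides 16, solutions exist.

Step 2: Find a particular solution using extended Euclidean algorithm.
We get p₀ = 4, q₀ = -4.
Check: 28*4 + 24*-4 = 16 = 16 ✓

Step 3: Write the general solution.
p = 4 + (24/4)t = 4 + 6t
q = -4 - (28/4)t = -4 - 7t
for any integer t.

p = 4 + 6t, q = -4 - 7t for integer t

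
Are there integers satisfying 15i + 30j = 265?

Step 1: Compute gcd(15, 30).
gcd(15, 30) = 15

Step 2: Check divisibility.
Does 15 divide 265? 265 = 15 x 17 + 10, so no.

By the theorem on linear Diophantine equations, 15i + 30j = 265 has integer solutions if and only if gcd(15, 30) divides 265. Since 15 does not divide 265, no solutions exist.

No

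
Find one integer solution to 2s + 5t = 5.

Step 1: Check solvability.
gcd(2, 5) = 1
Since 1 divides 5, solutions exist.

Step 2: Apply extended Euclidean algorithm to find gcd.
We find integers such that 2*x0 + 5*y0 = 1

Step 3: Scale the particular solution.
Multiply by 5/1 = 5:
s = -10, t = 5

Step 4: Verify.
2*(-10) + 5*(5) = 5 = 5 ✓

s = -10, t = 5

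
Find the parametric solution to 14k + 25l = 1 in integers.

Step 1: Compute gcd(14, 25) = 1.
Since 1 divides 1, solutions exist.

Step 2: Find a particular solution using extended Euclidean algorithm.
We get k₀ = 9, l₀ = -5.
Check: 14*9 + 25*-5 = 1 = 1 ✓

Step 3: Write the general solution.
k = 9 + (25/1)t = 9 + 25t
l = -5 - (14/1)t = -5 - 14t
for any integer t.

k = 9 + 25t, l = -5 - 14t for integer t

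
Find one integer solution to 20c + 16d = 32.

Step 1: Check solvability.
gcd(20, 16) = 4
Since 4 divides 32, solutions exist.

Step 2: Apply extended Euclidean algorithm to find gcd.
We find integers such that 20*x0 + 16*y0 = 4

Step 3: Scale the particular solution.
Multiply by 32/4 = 8:
c = 8, d = -8

Step 4: Verify.
20*(8) + 16*(-8) = 32 = 32 ✓

c = 8, d = -8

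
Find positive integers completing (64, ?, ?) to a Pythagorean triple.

We need the other leg and hypotenuse such that 64² + x² = c².
Take x = 510, c = 514: 64² + 510² = 4096 + 260100 = 264196 = 514² ✓
Triple: (510, 64, 514)

(510, 64, 514)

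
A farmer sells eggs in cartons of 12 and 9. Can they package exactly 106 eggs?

We need non-negative a, b with 12a + 9b = 106.
gcd(12, 9) = 3, and 3 does not divide 106.
No integer solutions exist.

No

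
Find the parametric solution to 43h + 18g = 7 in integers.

Step 1: Compute gcd(43, 18) = 1.
Since 1 divides 7, solutions exist.

Step 2: Find a particular solution using extended Euclidean algorithm.
We get h₀ = -35, g₀ = 84.
Check: 43*-35 + 18*84 = 7 = 7 ✓

Step 3: Write the general solution.
h = -35 + (18/1)t = -35 + 18t
g = 84 - (43/1)t = 84 - 43t
for any integer t.

h = -35 + 18t, g = 84 - 43t for integer t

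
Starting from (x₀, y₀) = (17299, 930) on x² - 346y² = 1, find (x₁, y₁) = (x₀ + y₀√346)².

Solutions to x² - Dy² = 1 are generated by powers of (x₀ + y₀√D).
The next solution satisfies x₁ + y₁√346 = (x₀ + y₀√346)², giving:
x₁ = x₀² + 346y₀² = 17299² + 346·930² = 299255401 + 299255400 = 598510801
y₁ = 2x₀y₀ = 2·17299·930 = 32176140

Verify: 598510801² - 346·32176140² = 358215178913661601 - 358215178913661600 = 1 ✓

x = 598510801, y = 32176140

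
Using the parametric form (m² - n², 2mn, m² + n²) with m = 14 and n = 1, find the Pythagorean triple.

a = m² - n² = 196 - 1 = 195
b = 2mn = 2·14·1 = 28
c = m² + n² = 196 + 1 = 197
Verify: 195² + 28² = 38025 + 784 = 38809 = 197² ✓

(195, 28, 197)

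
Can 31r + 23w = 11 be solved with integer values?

Step 1: Compute gcd(31, 23).
gcd(31, 23) = 1

Step 2: Check divisibility.
Does 1 divide 11? 11 = 1 x 11, so yes.

By the theorem on linear Diophantine equations, 31r + 23w = 11 has integer solutions if and only if gcd(31, 23) divides 11. Since 1 | 11, solutions exist.

Yes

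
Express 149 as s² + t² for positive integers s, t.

We need to find integers s, t > 0 such that s² + t² = 149.
Trying s = 7: t² = 149 - 7² = 149 - 49 = 100
t = 10
Check: 7² + 10² = 49 + 100 = 149 ✓

149 = 7² + 10²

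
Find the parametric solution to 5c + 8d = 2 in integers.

Step 1: Compute gcd(5, 8) = 1.
Since 1 divides 2, solutions exist.

Step 2: Find a particular solution using extended Euclidean algorithm.
We get c₀ = -6, d₀ = 4.
Check: 5*-6 + 8*4 = 2 = 2 ✓

Step 3: Write the general solution.
c = -6 + (8/1)t = -6 + 8t
d = 4 - (5/1)t = 4 - 5t
for any integer t.

c = -6 + 8t, d = 4 - 5t for integer t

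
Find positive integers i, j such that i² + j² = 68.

Search for i with 68 - i² a perfect square.
i = 2: 68 - 2² = 68 - 4 = 64 = 8² ✓
So i = 2, j = 8.

i = 2, j = 8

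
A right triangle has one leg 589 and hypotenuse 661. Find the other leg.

b² = c² - a² = 436921 - 346921 = 90000
b = 300

300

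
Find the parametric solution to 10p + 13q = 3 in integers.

Step 1: Compute gcd(10, 13) = 1.
Since 1 divides 3, solutions exist.

Step 2: Find a particular solution using extended Euclidean algorithm.
We get p₀ = 12, q₀ = -9.
Check: 10*12 + 13*-9 = 3 = 3 ✓

Step 3: Write the general solution.
p = 12 + (13/1)t = 12 + 13t
q = -9 - (10/1)t = -9 - 10t
for any integer t.

p = 12 + 13t, q = -9 - 10t for integer t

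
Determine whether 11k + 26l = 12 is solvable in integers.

Step 1: Compute gcd(11, 26).
gcd(11, 26) = 1

Step 2: Check divisibility.
Does 1 divide 12? 12 = 1 x 12, so yes.

By the theorem on linear Diophantine equations, 11k + 26l = 12 has integer solutions if and only if gcd(11, 26) divides 12. Since 1 | 12, solutions exist.

Yes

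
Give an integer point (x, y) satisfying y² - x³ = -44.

Try small integer x values and check whether x³ - 44 is a perfect square.
x = 5: x³ - 44 = 5³ - 44 = 125 - 44 = 81
Is 81 a perfect square? 9² = 81 ✓
So (x, y) = (5, 9) is a solution.

x = 5, y = 9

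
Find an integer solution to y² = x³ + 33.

Try small integer x values and check whether x³ + 33 is a perfect square.
x = -2: x³ + 33 = -2³ + 33 = -8 + 33 = 25
Is 25 a perfect square? 5² = 25 ✓
So (x, y) = (-2, 5) is a solution.

x = -2, y = 5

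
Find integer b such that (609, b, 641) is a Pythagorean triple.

b² = c² - a² = 641² - 609² = 410881 - 370881 = 40000
b = sqrt(40000) = 200

200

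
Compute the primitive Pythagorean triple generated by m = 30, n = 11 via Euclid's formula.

a = m² - n² = 30² - 11² = 900 - 121 = 779
b = 2mn = 2·30·11 = 660
c = m² + n² = 900 + 121 = 1021
Verify: 779² + 660² = 606841 + 435600 = 1042441 = 1021² ✓

(779, 660, 1021)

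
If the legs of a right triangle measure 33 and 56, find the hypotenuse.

c² = a² + b² = 33² + 56² = 1089 + 3136 = 4225
c = 65

65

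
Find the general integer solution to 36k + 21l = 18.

Step 1: Compute gcd(36, 21) = 3.
Since 3 divides 18, solutions exist.

Step 2: Find a particular solution using extended Euclidean algorithm.
We get k₀ = 18, l₀ = -30.
Check: 36*18 + 21*-30 = 18 = 18 ✓

Step 3: Write the general solution.
k = 18 + (21/3)t = 18 + 7t
l = -30 - (36/3)t = -30 - 12t
for any integer t.

k = 18 + 7t, l = -30 - 12t for integer t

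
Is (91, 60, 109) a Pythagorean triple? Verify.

Compute a² + b² = 91² + 60² = 8281 + 3600 = 11881
Compute c² = 109² = 11881
Since 11881 = 11881, confirmed.

Yes, it is a Pythagorean triple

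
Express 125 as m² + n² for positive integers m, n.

We need to find integers m, n > 0 such that m² + n² = 125.
Trying m = 2: n² = 125 - 2² = 125 - 4 = 121
n = 11
Check: 2² + 11² = 4 + 121 = 125 ✓

125 = 2² + 11²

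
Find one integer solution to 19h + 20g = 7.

Step 1: Check solvability.
gcd(19, 20) = 1
Since 1 divides 7, solutions exist.

Step 2: Apply extended Euclidean algorithm to find gcd.
We find integers such that 19*x0 + 20*y0 = 1

Step 3: Scale the particular solution.
Multiply by 7/1 = 7:
h = -7, g = 7

Step 4: Verify.
19*(-7) + 20*(7) = 7 = 7 ✓

h = -7, g = 7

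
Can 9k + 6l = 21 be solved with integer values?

Step 1: Compute gcd(9, 6).
gcd(9, 6) = 3

Step 2: Check divisibility.
Does 3 divide 21? 21 = 3 x 7, so yes.

By the theorem on linear Diophantine equations, 9k + 6l = 21 has integer solutions if and only if gcd(9, 6) divides 21. Since 3 | 21, solutions exist.

Yes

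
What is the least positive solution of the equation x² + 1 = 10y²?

We need x² = 10y² - 1. Try successive y:
y = 1: x² = 10·1² - 1 = 9 = 3² ✓
Check: 3² - 10·1² = 9 - 10 = -1 ✓

x = 3, y = 1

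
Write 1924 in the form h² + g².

We need to find integers h, g > 0 such that h² + g² = 1924.
Trying h = 18: g² = 1924 - 18² = 1924 - 324 = 1600
g = 40
Check: 18² + 40² = 324 + 1600 = 1924 ✓

1924 = 18² + 40²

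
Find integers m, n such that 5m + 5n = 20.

Step 1: Check solvability.
gcd(5, 5) = 5
Since 5 divides 20, solutions exist.

Step 2: Apply extended Euclidean algorithm to find gcd.
We find integers such that 5*x0 + 5*y0 = 5

Step 3: Scale the particular solution.
Multiply by 20/5 = 4:
m = 0, n = 4

Step 4: Verify.
5*(0) + 5*(4) = 20 = 20 ✓

m = 0, n = 4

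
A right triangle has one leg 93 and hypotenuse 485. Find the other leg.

b² = c² - a² = 235225 - 8649 = 226576
b = 476

476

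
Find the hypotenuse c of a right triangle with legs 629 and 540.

c² = a² + b² = 629² + 540² = 395641 + 291600 = 687241
c = sqrt(687241) = 829

829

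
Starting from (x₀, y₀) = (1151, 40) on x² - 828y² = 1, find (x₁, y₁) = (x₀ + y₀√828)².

Solutions to x² - Dy² = 1 are generated by powers of (x₀ + y₀√D).
The next solution satisfies x₁ + y₁√828 = (x₀ + y₀√828)², giving:
x₁ = x₀² + 828y₀² = 1151² + 828·40² = 1324801 + 1324800 = 2649601
y₁ = 2x₀y₀ = 2·1151·40 = 92080

Verify: 2649601² - 828·92080² = 7020385459201 - 7020385459200 = 1 ✓

x = 2649601, y = 92080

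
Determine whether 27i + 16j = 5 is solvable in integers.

Step 1: Compute gcd(27, 16).
gcd(27, 16) = 1

Step 2: Check divisibility.
Does 1 divide 5? 5 = 1 x 5, so yes.

By the theorem on linear Diophantine equations, 27i + 16j = 5 has integer solutions if and only if gcd(27, 16) divides 5. Since 1 | 5, solutions exist.

Yes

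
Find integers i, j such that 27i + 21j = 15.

Step 1: Check solvability.
gcd(27, 21) = 3
Since 3 divides 15, solutions exist.

Step 2: Apply extended Euclidean algorithm to find gcd.
We find integers such that 27*x0 + 21*y0 = 3

Step 3: Scale the particular solution.
Multiply by 15/3 = 5:
i = -15, j = 20

Step 4: Verify.
27*(-15) + 21*(20) = 15 = 15 ✓

i = -15, j = 20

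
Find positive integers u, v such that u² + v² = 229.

Search for u with 229 - u² a perfect square.
u = 2: 229 - 2² = 229 - 4 = 225 = 15² ✓
So u = 2, v = 15.

u = 2, v = 15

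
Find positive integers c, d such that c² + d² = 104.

Search for c with 104 - c² a perfect square.
c = 2: 104 - 2² = 104 - 4 = 100 = 10² ✓
So c = 2, d = 10.

c = 2, d = 10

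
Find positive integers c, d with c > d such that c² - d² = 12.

Factor: c² - d² = (c+d)(c-d) = 12.
We need two factors of 12 with the same parity.
Use c+d = 6 and c-d = 2 (product 6·2 = 12).
Adding: 2c = 8, so c = 4.
Subtracting: 2d = 4, so d = 2.
Check: 4² - 2² = 16 - 4 = 12 ✓

c = 4, d = 2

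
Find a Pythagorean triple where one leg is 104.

We need the other leg and hypotenuse such that 104² + x² = c².
Take x = 153, c = 185: 104² + 153² = 10816 + 23409 = 34225 = 185² ✓
Triple: (153, 104, 185)

(153, 104, 185)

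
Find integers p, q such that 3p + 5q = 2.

Step 1: Check solvability.
gcd(3, 5) = 1
Since 1 divides 2, solutions exist.

Step 2: Apply extended Euclidean algorithm to find gcd.
We find integers such that 3*x0 + 5*y0 = 1

Step 3: Scale the particular solution.
Multiply by 2/1 = 2:
p = 4, q = -2

Step 4: Verify.
3*(4) + 5*(-2) = 2 = 2 ✓

p = 4, q = -2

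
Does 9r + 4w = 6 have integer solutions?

Step 1: Compute gcd(9, 4).
gcd(9, 4) = 1

Step 2: Check divisibility.
Does 1 divide 6? 6 = 1 x 6, so yes.

By the theorem on linear Diophantine equations, 9r + 4w = 6 has integer solutions if and only if gcd(9, 4) divides 6. Since 1 | 6, solutions exist.

Yes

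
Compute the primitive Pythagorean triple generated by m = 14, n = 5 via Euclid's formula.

a = m² - n² = 14² - 5² = 196 - 25 = 171
b = 2mn = 2·14·5 = 140
c = m² + n² = 196 + 25 = 221
Verify: 171² + 140² = 29241 + 19600 = 48841 = 221² ✓

(171, 140, 221)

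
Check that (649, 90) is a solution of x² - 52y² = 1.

Compute x² = 649² = 421201
Compute 52y² = 52·90² = 52·8100 = 421200
x² - 52y² = 421201 - 421200 = 1
Since this equals 1, (649, 90) is a solution.

Yes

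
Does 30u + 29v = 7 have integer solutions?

Step 1: Compute gcd(30, 29).
gcd(30, 29) = 1

Step 2: Check divisibility.
Does 1 divide 7? 7 = 1 x 7, so yes.

By the theorem on linear Diophantine equations, 30u + 29v = 7 has integer solutions if and only if gcd(30, 29) divides 7. Since 1 | 7, solutions exist.

Yes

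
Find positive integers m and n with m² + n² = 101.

We need to find integers m, n > 0 such that m² + n² = 101.
Trying m = 1: n² = 101 - 1² = 101 - 1 = 100
n = 10
Check: 1² + 10² = 1 + 100 = 101 ✓

101 = 1² + 10²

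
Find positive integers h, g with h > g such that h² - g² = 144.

Factor: h² - g² = (h+g)(h-g) = 144.
We need two factors of 144 with the same parity.
Use h+g = 72 and h-g = 2 (product 72·2 = 144).
Adding: 2h = 74, so h = 37.
Subtracting: 2g = 70, so g = 35.
Check: 37² - 35² = 1369 - 1225 = 144 ✓

h = 37, g = 35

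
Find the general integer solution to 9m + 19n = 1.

Step 1: Compute gcd(9, 19) = 1.
Since 1 divides 1, solutions exist.

Step 2: Find a particular solution using extended Euclidean algorithm.
We get m₀ = -2, n₀ = 1.
Check: 9*-2 + 19*1 = 1 = 1 ✓

Step 3: Write the general solution.
m = -2 + (19/1)t = -2 + 19t
n = 1 - (9/1)t = 1 - 9t
for any integer t.

m = -2 + 19t, n = 1 - 9t for integer t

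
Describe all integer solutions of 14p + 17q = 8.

Step 1: Compute gcd(14, 17) = 1.
Since 1 divides 8, solutions exist.

Step 2: Find a particular solution using extended Euclidean algorithm.
We get p₀ = -48, q₀ = 40.
Check: 14*-48 + 17*40 = 8 = 8 ✓

Step 3: Write the general solution.
p = -48 + (17/1)t = -48 + 17t
q = 40 - (14/1)t = 40 - 14t
for any integer t.

p = -48 + 17t, q = 40 - 14t for integer t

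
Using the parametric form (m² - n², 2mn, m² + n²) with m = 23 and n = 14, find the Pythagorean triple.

a = m² - n² = 529 - 196 = 333
b = 2mn = 2·23·14 = 644
c = m² + n² = 529 + 196 = 725
Verify: 333² + 644² = 110889 + 414736 = 525625 = 725² ✓

(333, 644, 725)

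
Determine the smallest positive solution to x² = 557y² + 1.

We seek the smallest positive integers (x, y) with x² - 557y² = 1, i.e., x² = 557y² + 1.
Try successive y values:
y = 1: x² = 557·1² + 1 = 558, not a perfect square
y = 2: x² = 557·2² + 1 = 2229, not a perfect square
y = 3: x² = 557·3² + 1 = 5014, not a perfect square
... continuing the search (or via continued fractions) ...
y = 1180: x² = 557·1180² + 1 = 775566801, x = 27849 ✓

Verify: 27849² - 557·1180² = 775566801 - 775566800 = 1 ✓

x = 27849, y = 1180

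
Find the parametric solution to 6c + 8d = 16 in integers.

Step 1: Compute gcd(6, 8) = 2.
Since 2 divides 16, solutions exist.

Step 2: Find a particular solution using extended Euclidean algorithm.
We get c₀ = -8, d₀ = 8.
Check: 6*-8 + 8*8 = 16 = 16 ✓

Step 3: Write the general solution.
c = -8 + (8/2)t = -8 + 4t
d = 8 - (6/2)t = 8 - 3t
for any integer t.

c = -8 + 4t, d = 8 - 3t for integer t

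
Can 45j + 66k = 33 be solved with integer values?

Step 1: Compute gcd(45, 66).
gcd(45, 66) = 3

Step 2: Check divisibility.
Does 3 divide 33? 33 = 3 x 11, so yes.

By the theorem on linear Diophantine equations, 45j + 66k = 33 has integer solutions if and only if gcd(45, 66) divides 33. Since 3 | 33, solutions exist.

Yes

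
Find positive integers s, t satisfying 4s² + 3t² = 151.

Try small values of s and check whether (151 - 4s²)/3 is a perfect square.
s = 1: 4·1² = 4, so 3t² = 151 - 4 = 147, giving t² = 49, t = 7.
Check: 4·1² + 3·7² = 4 + 147 = 151 ✓

s = 1, t = 7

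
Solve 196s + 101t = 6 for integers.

Step 1: Check solvability.
gcd(196, 101) = 1
Since 1 divides 6, solutions exist.

Step 2: Apply extended Euclidean algorithm to find gcd.
We find integers such that 196*x0 + 101*y0 = 1

Step 3: Scale the particular solution.
Multiply by 6/1 = 6:
s = -102, t = 198

Step 4: Verify.
196*(-102) + 101*(198) = 6 = 6 ✓

s = -102, t = 198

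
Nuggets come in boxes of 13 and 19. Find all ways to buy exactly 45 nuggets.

We need non-negative integers (x, y) with 13x + 19y = 45.
For each x in 0..3, check if 45 - 13x is a non-negative multiple of 19.
x = 2: 19y = 19, y = 1 ✓

(2 boxes of 13, 1 boxes of 19)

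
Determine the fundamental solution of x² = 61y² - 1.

We need x² = 61y² - 1. Try successive y:
y = 1: x² = 61·1² - 1 = 60, not a perfect square
y = 2: x² = 61·2² - 1 = 243, not a perfect square
y = 3: x² = 61·3² - 1 = 548, not a perfect square
...
y = 3805: x² = 61·3805² - 1 = 883159524 = 29718² ✓
Check: 29718² - 61·3805² = 883159524 - 883159525 = -1 ✓

x = 29718, y = 3805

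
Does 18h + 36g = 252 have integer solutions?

Step 1: Compute gcd(18, 36).
gcd(18, 36) = 18

Step 2: Check divisibility.
Does 18 divide 252? 252 = 18 x 14, so yes.

By the theorem on linear Diophantine equations, 18h + 36g = 252 has integer solutions if and only if gcd(18, 36) divides 252. Since 18 | 252, solutions exist.

Yes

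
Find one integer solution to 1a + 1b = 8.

Step 1: Check solvability.
gcd(1, 1) = 1
Since 1 divides 8, solutions exist.

Step 2: Apply extended Euclidean algorithm to find gcd.
We find integers such that 1*x0 + 1*y0 = 1

Step 3: Scale the particular solution.
Multiply by 8/1 = 8:
a = 0, b = 8

Step 4: Verify.
1*(0) + 1*(8) = 8 = 8 ✓

a = 0, b = 8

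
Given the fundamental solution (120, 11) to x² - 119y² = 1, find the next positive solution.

Solutions to x² - Dy² = 1 are generated by powers of (x₀ + y₀√D).
The next solution satisfies x₁ + y₁√119 = (x₀ + y₀√119)², giving:
x₁ = x₀² + 119y₀² = 120² + 119·11² = 14400 + 14399 = 28799
y₁ = 2x₀y₀ = 2·120·11 = 2640

Verify: 28799² - 119·2640² = 829382401 - 829382400 = 1 ✓

x = 28799, y = 2640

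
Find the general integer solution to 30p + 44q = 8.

Step 1: Compute gcd(30, 44) = 2.
Since 2 divides 8, solutions exist.

Step 2: Find a particular solution using extended Euclidean algorithm.
We get p₀ = 12, q₀ = -8.
Check: 30*12 + 44*-8 = 8 = 8 ✓

Step 3: Write the general solution.
p = 12 + (44/2)t = 12 + 22t
q = -8 - (30/2)t = -8 - 15t
for any integer t.

p = 12 + 22t, q = -8 - 15t for integer t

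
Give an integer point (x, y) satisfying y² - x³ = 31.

Try small integer x values and check whether x³ + 31 is a perfect square.
x = -3: x³ + 31 = -3³ + 31 = -27 + 31 = 4
Is 4 a perfect square? 2² = 4 ✓
So (x, y) = (-3, 2) is a solution.

x = -3, y = 2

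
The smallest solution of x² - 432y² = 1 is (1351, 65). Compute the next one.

Solutions to x² - Dy² = 1 are generated by powers of (x₀ + y₀√D).
The next solution satisfies x₁ + y₁√432 = (x₀ + y₀√432)², giving:
x₁ = x₀² + 432y₀² = 1351² + 432·65² = 1825201 + 1825200 = 3650401
y₁ = 2x₀y₀ = 2·1351·65 = 175630

Verify: 3650401² - 432·175630² = 13325427460801 - 13325427460800 = 1 ✓

x = 3650401, y = 175630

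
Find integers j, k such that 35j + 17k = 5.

Step 1: Check solvability.
gcd(35, 17) = 1
Since 1 divides 5, solutions exist.

Step 2: Apply extended Euclidean algorithm to find gcd.
We find integers such that 35*x0 + 17*y0 = 1

Step 3: Scale the particular solution.
Multiply by 5/1 = 5:
j = 5, k = -10

Step 4: Verify.
35*(5) + 17*(-10) = 5 = 5 ✓

j = 5, k = -10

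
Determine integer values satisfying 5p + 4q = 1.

Step 1: Check solvability.
gcd(5, 4) = 1
Since 1 divides 1, solutions exist.

Step 2: Apply extended Euclidean algorithm to find gcd.
We find integers such that 5*x0 + 4*y0 = 1

Step 3: Scale the particular solution.
Multiply by 1/1 = 1:
p = 1, q = -1

Step 4: Verify.
5*(1) + 4*(-1) = 1 = 1 ✓

p = 1, q = -1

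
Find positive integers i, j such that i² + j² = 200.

Search for i with 200 - i² a perfect square.
i = 2: 200 - 2² = 200 - 4 = 196 = 14² ✓
So i = 2, j = 14.

i = 2, j = 14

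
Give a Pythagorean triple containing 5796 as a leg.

We need the other leg and hypotenuse such that 5796² + x² = c².
Take x = 1435, c = 5971: 5796² + 1435² = 33593616 + 2059225 = 35652841 = 5971² ✓
Triple: (1435, 5796, 5971)

(1435, 5796, 5971)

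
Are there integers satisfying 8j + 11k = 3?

Step 1: Compute gcd(8, 11).
gcd(8, 11) = 1

Step 2: Check divisibility.
Does 1 divide 3? 3 = 1 x 3, so yes.

By the theorem on linear Diophantine equations, 8j + 11k = 3 has integer solutions if and only if gcd(8, 11) divides 3. Since 1 | 3, solutions exist.

Yes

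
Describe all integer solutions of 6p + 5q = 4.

Step 1: Compute gcd(6, 5) = 1.
Since 1 divides 4, solutions exist.

Step 2: Find a particular solution using extended Euclidean algorithm.
We get p₀ = 4, q₀ = -4.
Check: 6*4 + 5*-4 = 4 = 4 ✓

Step 3: Write the general solution.
p = 4 + (5/1)t = 4 + 5t
q = -4 - (6/1)t = -4 - 6t
for any integer t.

p = 4 + 5t, q = -4 - 6t for integer t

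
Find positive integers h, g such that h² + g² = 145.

Search for h with 145 - h² a perfect square.
h = 1: 145 - 1² = 145 - 1 = 144 = 12² ✓
So h = 1, g = 12.

h = 1, g = 12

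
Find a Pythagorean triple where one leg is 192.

We need the other leg and hypotenuse such that 192² + x² = c².
Take x = 1144, c = 1160: 192² + 1144² = 36864 + 1308736 = 1345600 = 1160² ✓
Triple: (1144, 192, 1160)

(1144, 192, 1160)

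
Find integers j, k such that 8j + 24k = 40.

Step 1: Check solvability.
gcd(8, 24) = 8
Since 8 divides 40, solutions exist.

Step 2: Apply extended Euclidean algorithm to find gcd.
We find integers such that 8*x0 + 24*y0 = 8

Step 3: Scale the particular solution.
Multiply by 40/8 = 5:
j = 5, k = 0

Step 4: Verify.
8*(5) + 24*(0) = 40 = 40 ✓

j = 5, k = 0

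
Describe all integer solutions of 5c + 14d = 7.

Step 1: Compute gcd(5, 14) = 1.
Since 1 divides 7, solutions exist.

Step 2: Find a particular solution using extended Euclidean algorithm.
We get c₀ = 21, d₀ = -7.
Check: 5*21 + 14*-7 = 7 = 7 ✓

Step 3: Write the general solution.
c = 21 + (14/1)t = 21 + 14t
d = -7 - (5/1)t = -7 - 5t
for any integer t.

c = 21 + 14t, d = -7 - 5t for integer t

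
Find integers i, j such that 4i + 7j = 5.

Step 1: Check solvability.
gcd(4, 7) = 1
Since 1 divides 5, solutions exist.

Step 2: Apply extended Euclidean algorithm to find gcd.
We find integers such that 4*x0 + 7*y0 = 1

Step 3: Scale the particular solution.
Multiply by 5/1 = 5:
i = 10, j = -5

Step 4: Verify.
4*(10) + 7*(-5) = 5 = 5 ✓

i = 10, j = -5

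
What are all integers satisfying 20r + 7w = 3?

Step 1: Compute gcd(20, 7) = 1.
Since 1 divides 3, solutions exist.

Step 2: Find a particular solution using extended Euclidean algorithm.
We get r₀ = -3, w₀ = 9.
Check: 20*-3 + 7*9 = 3 = 3 ✓

Step 3: Write the general solution.
r = -3 + (7/1)t = -3 + 7t
w = 9 - (20/1)t = 9 - 20t
for any integer t.

r = -3 + 7t, w = 9 - 20t for integer t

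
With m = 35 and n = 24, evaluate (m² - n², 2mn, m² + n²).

a = m² - n² = 1225 - 576 = 649
b = 2mn = 2·35·24 = 1680
c = m² + n² = 1225 + 576 = 1801
Verify: 649² + 1680² = 421201 + 2822400 = 3243601 = 1801² ✓

(649, 1680, 1801)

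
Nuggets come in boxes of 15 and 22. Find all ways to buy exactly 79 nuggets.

We need non-negative integers (x, y) with 15x + 22y = 79.
For each x in 0..5, check if 79 - 15x is a non-negative multiple of 22.
No x yields an integer y ≥ 0.

No solution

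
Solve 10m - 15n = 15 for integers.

Step 1: Check solvability.
gcd(10, 15) = 5
Since 5 divides 15, solutions exist.

Step 2: Apply extended Euclidean algorithm to find gcd.
We find integers such that 10*x0 + 15*y0 = 5

Step 3: Scale the particular solution.
Multiply by 15/5 = 3:
m = -3, n = -3

Step 4: Verify.
10*(-3) - 15*(-3) = 15 = 15 ✓

m = -3, n = -3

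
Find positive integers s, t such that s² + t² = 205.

Search for s with 205 - s² a perfect square.
s = 3: 205 - 3² = 205 - 9 = 196 = 14² ✓
So s = 3, t = 14.

s = 3, t = 14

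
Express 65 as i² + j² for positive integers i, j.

We need to find integers i, j > 0 such that i² + j² = 65.
Trying i = 1: j² = 65 - 1² = 65 - 1 = 64
j = 8
Check: 1² + 8² = 1 + 64 = 65 ✓

65 = 1² + 8²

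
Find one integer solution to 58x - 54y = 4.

Step 1: Check solvability.
gcd(58, 54) = 2
Since 2 divides 4, solutions exist.

Step 2: Apply extended Euclidean algorithm to find gcd.
We find integers such that 58*x0 + 54*y0 = 2

Step 3: Scale the particular solution.
Multiply by 4/2 = 2:
x = -26, y = -28

Step 4: Verify.
58*(-26) - 54*(-28) = 4 = 4 ✓

x = -26, y = -28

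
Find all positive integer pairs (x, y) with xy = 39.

The positive divisors of 39 are: 1, 3, 13, 39.
Each divisor d gives the pair (d, 39/d):
(1, 39), (3, 13), (13, 3), (39, 1)

(1, 39), (3, 13), (13, 3), (39, 1)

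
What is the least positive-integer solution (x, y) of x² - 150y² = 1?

We seek the smallest positive integers (x, y) with x² - 150y² = 1, i.e., x² = 150y² + 1.
Try successive y values:
y = 1: x² = 150·1² + 1 = 151, not a perfect square
y = 2: x² = 150·2² + 1 = 601, not a perfect square
y = 3: x² = 150·3² + 1 = 1351, not a perfect square
... continuing the search (or via continued fractions) ...
y = 4: x² = 150·4² + 1 = 2401, x = 49 ✓

Verify: 49² - 150·4² = 2401 - 2400 = 1 ✓

x = 49, y = 4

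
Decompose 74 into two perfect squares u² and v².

We need to find integers u, v > 0 such that u² + v² = 74.
Trying u = 5: v² = 74 - 5² = 74 - 25 = 49
v = 7
Check: 5² + 7² = 25 + 49 = 74 ✓

74 = 5² + 7²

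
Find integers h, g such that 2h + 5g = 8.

Step 1: Check solvability.
gcd(2, 5) = 1
Since 1 divides 8, solutions exist.

Step 2: Apply extended Euclidean algorithm to find gcd.
We find integers such that 2*x0 + 5*y0 = 1

Step 3: Scale the particular solution.
Multiply by 8/1 = 8:
h = -16, g = 8

Step 4: Verify.
2*(-16) + 5*(8) = 8 = 8 ✓

h = -16, g = 8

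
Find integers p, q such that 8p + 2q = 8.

Step 1: Check solvability.
gcd(8, 2) = 2
Since 2 divides 8, solutions exist.

Step 2: Apply extended Euclidean algorithm to find gcd.
We find integers such that 8*x0 + 2*y0 = 2

Step 3: Scale the particular solution.
Multiply by 8/2 = 4:
p = 0, q = 4

Step 4: Verify.
8*(0) + 2*(4) = 8 = 8 ✓

p = 0, q = 4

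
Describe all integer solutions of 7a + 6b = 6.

Step 1: Compute gcd(7, 6) = 1.
Since 1 divides 6, solutions exist.

Step 2: Find a particular solution using extended Euclidean algorithm.
We get a₀ = 6, b₀ = -6.
Check: 7*6 + 6*-6 = 6 = 6 ✓

Step 3: Write the general solution.
a = 6 + (6/1)t = 6 + 6t
b = -6 - (7/1)t = -6 - 7t
for any integer t.

a = 6 + 6t, b = -6 - 7t for integer t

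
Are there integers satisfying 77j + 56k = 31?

Step 1: Compute gcd(77, 56).
gcd(77, 56) = 7

Step 2: Check divisibility.
Does 7 divide 31? 31 = 7 x 4 + 3, so no.

By the theorem on linear Diophantine equations, 77j + 56k = 31 has integer solutions if and only if gcd(77, 56) divides 31. Since 7 does not divide 31, no solutions exist.

No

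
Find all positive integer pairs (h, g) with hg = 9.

The positive divisors of 9 are: 1, 3, 9.
Each divisor d gives the pair (d, 9/d):
(1, 9), (3, 3), (9, 1)

(1, 9), (3, 3), (9, 1)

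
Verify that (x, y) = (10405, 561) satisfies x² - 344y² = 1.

Compute x² = 10405² = 108264025
Compute 344y² = 344·561² = 344·314721 = 108264024
x² - 344y² = 108264025 - 108264024 = 1
Since this equals 1, (10405, 561) is a solution.

Yes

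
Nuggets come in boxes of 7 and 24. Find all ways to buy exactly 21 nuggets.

We need non-negative integers (x, y) with 7x + 24y = 21.
For each x in 0..3, check if 21 - 7x is a non-negative multiple of 24.
x = 3: 24y = 0, y = 0 ✓

(3 boxes of 7, 0 boxes of 24)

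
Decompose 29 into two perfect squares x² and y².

We need to find integers x, y > 0 such that x² + y² = 29.
Trying x = 2: y² = 29 - 2² = 29 - 4 = 25
y = 5
Check: 2² + 5² = 4 + 25 = 29 ✓

29 = 2² + 5²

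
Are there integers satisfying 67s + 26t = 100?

Step 1: Compute gcd(67, 26).
gcd(67, 26) = 1

Step 2: Check divisibility.
Does 1 divide 100? 100 = 1 x 100, so yes.

By the theorem on linear Diophantine equations, 67s + 26t = 100 has integer solutions if and only if gcd(67, 26) divides 100. Since 1 | 100, solutions exist.

Yes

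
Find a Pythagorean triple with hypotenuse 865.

We need a² + b² = 865² = 748225.
Trying: 287² + 816² = 82369 + 665856 = 748225 ✓

(287, 816, 865)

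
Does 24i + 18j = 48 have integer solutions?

Step 1: Compute gcd(24, 18).
gcd(24, 18) = 6

Step 2: Check divisibility.
Does 6 divide 48? 48 = 6 x 8, so yes.

By the theorem on linear Diophantine equations, 24i + 18j = 48 has integer solutions if and only if gcd(24, 18) divides 48. Since 6 | 48, solutions exist.

Yes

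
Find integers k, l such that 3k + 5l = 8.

Step 1: Check solvability.
gcd(3, 5) = 1
Since 1 divides 8, solutions exist.

Step 2: Apply extended Euclidean algorithm to find gcd.
We find integers such that 3*x0 + 5*y0 = 1

Step 3: Scale the particular solution.
Multiply by 8/1 = 8:
k = 16, l = -8

Step 4: Verify.
3*(16) + 5*(-8) = 8 = 8 ✓

k = 16, l = -8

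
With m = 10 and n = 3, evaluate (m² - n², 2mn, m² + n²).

a = m² - n² = 100 - 9 = 91
b = 2mn = 2·10·3 = 60
c = m² + n² = 100 + 9 = 109
Verify: 91² + 60² = 8281 + 3600 = 11881 = 109² ✓

(91, 60, 109)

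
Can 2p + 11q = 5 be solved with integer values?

Step 1: Compute gcd(2, 11).
gcd(2, 11) = 1

Step 2: Check divisibility.
Does 1 divide 5? 5 = 1 x 5, so yes.

By the theorem on linear Diophantine equations, 2p + 11q = 5 has integer solutions if and only if gcd(2, 11) divides 5. Since 1 | 5, solutions exist.

Yes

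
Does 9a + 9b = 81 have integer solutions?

Step 1: Compute gcd(9, 9).
gcd(9, 9) = 9

Step 2: Check divisibility.
Does 9 divide 81? 81 = 9 x 9, so yes.

By the theorem on linear Diophantine equations, 9a + 9b = 81 has integer solutions if and only if gcd(9, 9) divides 81. Since 9 | 81, solutions exist.

Yes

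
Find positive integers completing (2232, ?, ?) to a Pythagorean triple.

We need the other leg and hypotenuse such that 2232² + x² = c².
Take x = 3520, c = 4168: 2232² + 3520² = 4981824 + 12390400 = 17372224 = 4168² ✓
Triple: (2232, 3520, 4168)

(2232, 3520, 4168)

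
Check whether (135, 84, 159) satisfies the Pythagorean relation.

Compute a² + b²:
135² + 84² = 18225 + 7056 = 25281
Compute c²:
159² = 25281
Since 25281 = 25281, it is a Pythagorean triple.

Yes, it is a Pythagorean triple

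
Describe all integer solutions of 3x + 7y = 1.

Step 1: Compute gcd(3, 7) = 1.
Since 1 divides 1, solutions exist.

Step 2: Find a particular solution using extended Euclidean algorithm.
We get x₀ = -2, y₀ = 1.
Check: 3*-2 + 7*1 = 1 = 1 ✓

Step 3: Write the general solution.
x = -2 + (7/1)t = -2 + 7t
y = 1 - (3/1)t = 1 - 3t
for any integer t.

x = -2 + 7t, y = 1 - 3t for integer t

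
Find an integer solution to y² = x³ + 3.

Try small integer x values and check whether x³ + 3 is a perfect square.
x = 1: x³ + 3 = 1³ + 3 = 1 + 3 = 4
Is 4 a perfect square? 2² = 4 ✓
So (x, y) = (1, 2) is a solution.

x = 1, y = 2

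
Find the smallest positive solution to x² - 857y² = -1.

We need x² = 857y² - 1. Try successive y:
y = 1: x² = 857·1² - 1 = 856, not a perfect square
y = 2: x² = 857·2² - 1 = 3427, not a perfect square
y = 3: x² = 857·3² - 1 = 7712, not a perfect square
...
y = 277325: x² = 857·277325² - 1 = 65911146370624 = 8118568² ✓
Check: 8118568² - 857·277325² = 65911146370624 - 65911146370625 = -1 ✓

x = 8118568, y = 277325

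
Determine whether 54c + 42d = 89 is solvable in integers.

Step 1: Compute gcd(54, 42).
gcd(54, 42) = 6

Step 2: Check divisibility.
Does 6 divide 89? 89 = 6 x 14 + 5, so no.

By the theorem on linear Diophantine equations, 54c + 42d = 89 has integer solutions if and only if gcd(54, 42) divides 89. Since 6 does not divide 89, no solutions exist.

No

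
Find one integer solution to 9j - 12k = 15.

Step 1: Check solvability.
gcd(9, 12) = 3
Since 3 divides 15, solutions exist.

Step 2: Apply extended Euclidean algorithm to find gcd.
We find integers such that 9*x0 + 12*y0 = 3

Step 3: Scale the particular solution.
Multiply by 15/3 = 5:
j = -5, k = -5

Step 4: Verify.
9*(-5) - 12*(-5) = 15 = 15 ✓

j = -5, k = -5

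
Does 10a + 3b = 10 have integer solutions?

Step 1: Compute gcd(10, 3).
gcd(10, 3) = 1

Step 2: Check divisibility.
Does 1 divide 10? 10 = 1 x 10, so yes.

By the theorem on linear Diophantine equations, 10a + 3b = 10 has integer solutions if and only if gcd(10, 3) divides 10. Since 1 | 10, solutions exist.

Yes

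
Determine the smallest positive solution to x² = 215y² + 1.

We seek the smallest positive integers (x, y) with x² - 215y² = 1, i.e., x² = 215y² + 1.
Try successive y values:
y = 1: x² = 215·1² + 1 = 216, not a perfect square
y = 2: x² = 215·2² + 1 = 861, not a perfect square
y = 3: x² = 215·3² + 1 = 1936, x = 44 ✓

Verify: 44² - 215·3² = 1936 - 1935 = 1 ✓

x = 44, y = 3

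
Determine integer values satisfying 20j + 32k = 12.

Step 1: Check solvability.
gcd(20, 32) = 4
Since 4 divides 12, solutions exist.

Step 2: Apply extended Euclidean algorithm to find gcd.
We find integers such that 20*x0 + 32*y0 = 4

Step 3: Scale the particular solution.
Multiply by 12/4 = 3:
j = -9, k = 6

Step 4: Verify.
20*(-9) + 32*(6) = 12 = 12 ✓

j = -9, k = 6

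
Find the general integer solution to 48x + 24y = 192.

Step 1: Compute gcd(48, 24) = 24.
Since 24 divides 192, solutions exist.

Step 2: Find a particular solution using extended Euclidean algorithm.
We get x₀ = 0, y₀ = 8.
Check: 48*0 + 24*8 = 192 = 192 ✓

Step 3: Write the general solution.
x = 0 + (24/24)t = 0 + 1t
y = 8 - (48/24)t = 8 - 2t
for any integer t.

x = 0 + 1t, y = 8 - 2t for integer t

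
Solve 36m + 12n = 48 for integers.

Step 1: Check solvability.
gcd(36, 12) = 12
Since 12 divides 48, solutions exist.

Step 2: Apply extended Euclidean algorithm to find gcd.
We find integers such that 36*x0 + 12*y0 = 12

Step 3: Scale the particular solution.
Multiply by 48/12 = 4:
m = 0, n = 4

Step 4: Verify.
36*(0) + 12*(4) = 48 = 48 ✓

m = 0, n = 4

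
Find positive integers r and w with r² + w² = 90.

We need to find integers r, w > 0 such that r² + w² = 90.
Trying r = 3: w² = 90 - 3² = 90 - 9 = 81
w = 9
Check: 3² + 9² = 9 + 81 = 90 ✓

90 = 3² + 9²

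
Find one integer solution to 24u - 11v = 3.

Step 1: Check solvability.
gcd(24, 11) = 1
Since 1 divides 3, solutions exist.

Step 2: Apply extended Euclidean algorithm to find gcd.
We find integers such that 24*x0 + 11*y0 = 1

Step 3: Scale the particular solution.
Multiply by 3/1 = 3:
u = -15, v = -33

Step 4: Verify.
24*(-15) - 11*(-33) = 3 = 3 ✓

u = -15, v = -33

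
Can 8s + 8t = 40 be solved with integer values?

Step 1: Compute gcd(8, 8).
gcd(8, 8) = 8

Step 2: Check divisibility.
Does 8 divide 40? 40 = 8 x 5, so yes.

By the theorem on linear Diophantine equations, 8s + 8t = 40 has integer solutions if and only if gcd(8, 8) divides 40. Since 8 | 40, solutions exist.

Yes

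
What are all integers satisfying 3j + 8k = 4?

Step 1: Compute gcd(3, 8) = 1.
Since 1 divides 4, solutions exist.

Step 2: Find a particular solution using extended Euclidean algorithm.
We get j₀ = 12, k₀ = -4.
Check: 3*12 + 8*-4 = 4 = 4 ✓

Step 3: Write the general solution.
j = 12 + (8/1)t = 12 + 8t
k = -4 - (3/1)t = -4 - 3t
for any integer t.

j = 12 + 8t, k = -4 - 3t for integer t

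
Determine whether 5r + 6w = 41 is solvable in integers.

Step 1: Compute gcd(5, 6).
gcd(5, 6) = 1

Step 2: Check divisibility.
Does 1 divide 41? 41 = 1 x 41, so yes.

By the theorem on linear Diophantine equations, 5r + 6w = 41 has integer solutions if and only if gcd(5, 6) divides 41. Since 1 | 41, solutions exist.

Yes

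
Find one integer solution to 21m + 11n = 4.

Step 1: Check solvability.
gcd(21, 11) = 1
Since 1 divides 4, solutions exist.

Step 2: Apply extended Euclidean algorithm to find gcd.
We find integers such that 21*x0 + 11*y0 = 1

Step 3: Scale the particular solution.
Multiply by 4/1 = 4:
m = -4, n = 8

Step 4: Verify.
21*(-4) + 11*(8) = 4 = 4 ✓

m = -4, n = 8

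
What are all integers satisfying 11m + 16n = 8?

Step 1: Compute gcd(11, 16) = 1.
Since 1 divides 8, solutions exist.

Step 2: Find a particular solution using extended Euclidean algorithm.
We get m₀ = 24, n₀ = -16.
Check: 11*24 + 16*-16 = 8 = 8 ✓

Step 3: Write the general solution.
m = 24 + (16/1)t = 24 + 16t
n = -16 - (11/1)t = -16 - 11t
for any integer t.

m = 24 + 16t, n = -16 - 11t for integer t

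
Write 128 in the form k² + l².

We need to find integers k, l > 0 such that k² + l² = 128.
Trying k = 8: l² = 128 - 8² = 128 - 64 = 64
l = 8
Check: 8² + 8² = 64 + 64 = 128 ✓

128 = 8² + 8²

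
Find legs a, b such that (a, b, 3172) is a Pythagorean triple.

We need a² + b² = 3172² = 10061584.
Trying: 3100² + 672² = 9610000 + 451584 = 10061584 ✓

(3100, 672, 3172)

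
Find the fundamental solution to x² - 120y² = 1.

We seek the smallest positive integers (x, y) with x² - 120y² = 1, i.e., x² = 120y² + 1.
Try successive y values:
y = 1: x² = 120·1² + 1 = 121, x = 11 ✓

Verify: 11² - 120·1² = 121 - 120 = 1 ✓

x = 11, y = 1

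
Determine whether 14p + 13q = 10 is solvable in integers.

Step 1: Compute gcd(14, 13).
gcd(14, 13) = 1

Step 2: Check divisibility.
Does 1 divide 10? 10 = 1 x 10, so yes.

By the theorem on linear Diophantine equations, 14p + 13q = 10 has integer solutions if and only if gcd(14, 13) divides 10. Since 1 | 10, solutions exist.

Yes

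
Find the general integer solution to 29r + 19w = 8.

Step 1: Compute gcd(29, 19) = 1.
Since 1 divides 8, solutions exist.

Step 2: Find a particular solution using extended Euclidean algorithm.
We get r₀ = 16, w₀ = -24.
Check: 29*16 + 19*-24 = 8 = 8 ✓

Step 3: Write the general solution.
r = 16 + (19/1)t = 16 + 19t
w = -24 - (29/1)t = -24 - 29t
for any integer t.

r = 16 + 19t, w = -24 - 29t for integer t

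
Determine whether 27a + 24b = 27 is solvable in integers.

Step 1: Compute gcd(27, 24).
gcd(27, 24) = 3

Step 2: Check divisibility.
Does 3 divide 27? 27 = 3 x 9, so yes.

By the theorem on linear Diophantine equations, 27a + 24b = 27 has integer solutions if and only if gcd(27, 24) divides 27. Since 3 | 27, solutions exist.

Yes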